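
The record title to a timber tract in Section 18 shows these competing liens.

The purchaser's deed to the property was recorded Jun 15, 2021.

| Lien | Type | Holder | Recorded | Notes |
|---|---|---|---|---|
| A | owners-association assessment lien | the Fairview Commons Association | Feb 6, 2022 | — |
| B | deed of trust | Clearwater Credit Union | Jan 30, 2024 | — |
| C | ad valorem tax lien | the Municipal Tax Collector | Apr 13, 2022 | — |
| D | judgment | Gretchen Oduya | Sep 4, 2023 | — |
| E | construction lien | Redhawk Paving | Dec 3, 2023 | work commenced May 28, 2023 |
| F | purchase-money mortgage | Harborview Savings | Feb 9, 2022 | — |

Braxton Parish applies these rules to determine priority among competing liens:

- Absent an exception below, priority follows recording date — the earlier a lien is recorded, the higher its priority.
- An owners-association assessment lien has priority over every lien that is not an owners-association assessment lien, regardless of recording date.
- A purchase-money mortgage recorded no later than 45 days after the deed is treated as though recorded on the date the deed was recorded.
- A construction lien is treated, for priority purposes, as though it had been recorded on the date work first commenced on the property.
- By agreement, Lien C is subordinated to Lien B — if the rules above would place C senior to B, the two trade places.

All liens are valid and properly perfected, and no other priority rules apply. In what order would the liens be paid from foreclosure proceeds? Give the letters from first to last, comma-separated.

Effective dates after the stated exceptions: E is treated as recorded May 28, 2023, the work-commencement date; F was recorded 239 days after the deed, outside the 45-day window, so it keeps its recording date.
A is an owners-association assessment lien, so it outranks all other liens regardless of date.
Ordering the rest by effective date: F (Feb 9, 2022), C (Apr 13, 2022), E (May 28, 2023), D (Sep 4, 2023), B (Jan 30, 2024).
C would otherwise be senior to B, so under the subordination agreement C and B exchange positions.

A, F, B, E, D, C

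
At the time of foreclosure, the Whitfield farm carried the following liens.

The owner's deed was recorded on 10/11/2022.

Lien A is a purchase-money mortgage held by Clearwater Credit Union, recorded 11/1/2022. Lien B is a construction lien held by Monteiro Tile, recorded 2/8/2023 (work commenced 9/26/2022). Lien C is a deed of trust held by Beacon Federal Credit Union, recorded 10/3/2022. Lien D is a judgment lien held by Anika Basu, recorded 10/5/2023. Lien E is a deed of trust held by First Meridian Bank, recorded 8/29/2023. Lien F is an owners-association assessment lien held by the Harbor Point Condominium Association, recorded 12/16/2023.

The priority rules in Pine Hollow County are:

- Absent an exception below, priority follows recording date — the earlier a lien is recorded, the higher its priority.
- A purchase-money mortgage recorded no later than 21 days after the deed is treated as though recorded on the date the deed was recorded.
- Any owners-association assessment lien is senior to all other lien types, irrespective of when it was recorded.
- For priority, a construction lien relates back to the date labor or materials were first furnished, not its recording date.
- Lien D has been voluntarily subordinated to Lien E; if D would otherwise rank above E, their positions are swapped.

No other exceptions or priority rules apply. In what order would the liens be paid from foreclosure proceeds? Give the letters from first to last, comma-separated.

Adjusting effective dates: A was recorded within the 21-day window, so its effective date is the deed date 10/11/2022; B's effective date is 9/26/2022, when work began.
F is an owners-association assessment lien, so it outranks all other liens regardless of date.
Ordering the rest by effective date: B (9/26/2022), C (10/3/2022), A (10/11/2022), E (8/29/2023), D (10/5/2023).
D is already junior to E, so the subordination agreement changes nothing.

F, B, C, A, E, D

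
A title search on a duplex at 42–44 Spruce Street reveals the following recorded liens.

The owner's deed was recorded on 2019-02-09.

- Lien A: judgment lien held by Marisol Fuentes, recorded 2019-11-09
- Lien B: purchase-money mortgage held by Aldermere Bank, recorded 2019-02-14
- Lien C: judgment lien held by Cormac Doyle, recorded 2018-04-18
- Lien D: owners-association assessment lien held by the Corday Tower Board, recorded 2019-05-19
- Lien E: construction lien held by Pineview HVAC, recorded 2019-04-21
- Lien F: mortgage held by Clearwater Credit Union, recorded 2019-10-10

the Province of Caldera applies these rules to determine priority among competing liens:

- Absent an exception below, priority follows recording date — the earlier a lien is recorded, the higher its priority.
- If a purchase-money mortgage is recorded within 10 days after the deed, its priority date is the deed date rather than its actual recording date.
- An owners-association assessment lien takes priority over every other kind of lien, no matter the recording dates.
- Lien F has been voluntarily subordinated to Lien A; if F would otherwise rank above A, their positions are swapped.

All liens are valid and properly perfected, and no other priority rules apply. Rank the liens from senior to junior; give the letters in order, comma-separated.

Effective dates: B relates back to the deed date 2019-02-09.
D is an owners-association assessment lien, so it outranks all other liens regardless of date.
Ordering the rest by effective date: C (2018-04-18), B (2019-02-09), E (2019-04-21), F (2019-10-10), A (2019-11-09).
Because F would otherwise rank above A, the subordination swaps them.

D, C, B, E, A, F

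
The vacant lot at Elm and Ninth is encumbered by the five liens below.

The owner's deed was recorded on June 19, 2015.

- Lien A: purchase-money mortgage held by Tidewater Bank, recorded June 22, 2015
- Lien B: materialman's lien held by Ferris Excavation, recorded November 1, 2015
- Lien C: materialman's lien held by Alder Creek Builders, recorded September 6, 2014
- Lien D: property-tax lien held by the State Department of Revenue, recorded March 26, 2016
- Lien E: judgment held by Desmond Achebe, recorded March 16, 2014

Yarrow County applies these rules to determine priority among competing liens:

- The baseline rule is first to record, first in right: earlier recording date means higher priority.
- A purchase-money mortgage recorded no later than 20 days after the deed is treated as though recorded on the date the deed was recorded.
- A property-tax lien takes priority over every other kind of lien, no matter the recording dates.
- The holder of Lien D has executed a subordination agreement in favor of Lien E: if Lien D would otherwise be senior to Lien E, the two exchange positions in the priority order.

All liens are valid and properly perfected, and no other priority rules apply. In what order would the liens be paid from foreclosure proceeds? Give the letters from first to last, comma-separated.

E, D, C, A, B

First, effective dates: A relates back to the deed date June 19, 2015.
D, as a property-tax lien, has superpriority and ranks first.
Ordering the rest by effective date: E (March 16, 2014), C (September 6, 2014), A (June 19, 2015), B (November 1, 2015).
The subordination applies — D was senior to E — so D and E swap.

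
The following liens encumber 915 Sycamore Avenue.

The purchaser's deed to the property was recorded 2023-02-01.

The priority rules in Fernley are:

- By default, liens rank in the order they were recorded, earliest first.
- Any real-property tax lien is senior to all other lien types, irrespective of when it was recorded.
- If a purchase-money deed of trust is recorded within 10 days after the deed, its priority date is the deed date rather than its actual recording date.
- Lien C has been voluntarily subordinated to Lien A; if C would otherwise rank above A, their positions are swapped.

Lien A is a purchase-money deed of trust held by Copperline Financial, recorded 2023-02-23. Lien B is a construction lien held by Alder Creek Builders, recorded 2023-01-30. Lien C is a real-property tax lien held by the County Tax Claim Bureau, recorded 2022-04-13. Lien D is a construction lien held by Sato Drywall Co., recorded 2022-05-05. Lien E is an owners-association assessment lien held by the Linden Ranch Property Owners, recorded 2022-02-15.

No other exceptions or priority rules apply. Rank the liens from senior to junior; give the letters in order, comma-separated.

Effective dates: A was recorded 22 days after the deed — beyond 10 days — so no relation-back applies.
C is a real-property tax lien and takes priority over every other lien.
Ordering the rest by effective date: E (2022-02-15), D (2022-05-05), B (2023-01-30), A (2023-02-23).
The subordination applies — C was senior to A — so C and A swap.

A, E, D, B, C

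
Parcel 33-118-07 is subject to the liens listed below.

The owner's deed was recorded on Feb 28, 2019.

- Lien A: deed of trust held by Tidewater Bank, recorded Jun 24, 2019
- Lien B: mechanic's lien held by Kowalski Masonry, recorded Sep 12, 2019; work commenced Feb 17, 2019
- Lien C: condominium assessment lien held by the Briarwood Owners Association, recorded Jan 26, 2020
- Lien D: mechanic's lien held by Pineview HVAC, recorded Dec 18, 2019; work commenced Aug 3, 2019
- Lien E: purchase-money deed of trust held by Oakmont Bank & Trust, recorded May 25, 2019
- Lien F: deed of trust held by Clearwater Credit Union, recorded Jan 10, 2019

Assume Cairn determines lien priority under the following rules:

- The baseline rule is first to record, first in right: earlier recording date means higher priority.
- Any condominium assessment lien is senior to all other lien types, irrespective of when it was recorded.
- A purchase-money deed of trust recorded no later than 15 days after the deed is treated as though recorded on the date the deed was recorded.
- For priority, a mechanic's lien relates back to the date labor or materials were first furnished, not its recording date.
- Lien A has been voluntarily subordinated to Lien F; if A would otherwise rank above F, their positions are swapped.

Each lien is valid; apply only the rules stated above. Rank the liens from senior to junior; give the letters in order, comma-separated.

Effective dates after the stated exceptions: B's effective date is Feb 17, 2019, when work began; D relates back to Aug 3, 2019 (work commenced); E was recorded 86 days after the deed, outside the 15-day window, so it keeps its recording date.
C, as a condominium assessment lien, has superpriority and ranks first.
Ordering the rest by effective date: F (Jan 10, 2019), B (Feb 17, 2019), E (May 25, 2019), A (Jun 24, 2019), D (Aug 3, 2019).
A already ranks below F; the subordination has no effect.

C, F, B, E, A, D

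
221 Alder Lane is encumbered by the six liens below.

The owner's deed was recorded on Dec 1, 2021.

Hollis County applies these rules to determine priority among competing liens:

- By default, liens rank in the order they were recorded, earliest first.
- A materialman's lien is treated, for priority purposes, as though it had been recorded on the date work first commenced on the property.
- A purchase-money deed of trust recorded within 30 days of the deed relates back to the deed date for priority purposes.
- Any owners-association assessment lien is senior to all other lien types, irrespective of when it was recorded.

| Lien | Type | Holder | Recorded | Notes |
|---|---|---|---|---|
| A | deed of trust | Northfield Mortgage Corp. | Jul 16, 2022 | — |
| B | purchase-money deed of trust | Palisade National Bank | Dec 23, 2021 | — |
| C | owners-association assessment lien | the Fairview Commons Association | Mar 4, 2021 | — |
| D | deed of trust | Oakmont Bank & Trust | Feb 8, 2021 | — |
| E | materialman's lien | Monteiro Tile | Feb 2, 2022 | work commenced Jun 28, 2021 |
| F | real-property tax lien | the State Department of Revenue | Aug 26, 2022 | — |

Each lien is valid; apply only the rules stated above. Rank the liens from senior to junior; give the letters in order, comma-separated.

C, D, E, B, A, F

Adjusting effective dates: B relates back to the deed date Dec 1, 2021; E is treated as recorded Jun 28, 2021, the work-commencement date.
C is an owners-association assessment lien and takes priority over every other lien.
The other liens, earliest effective date first: D (Feb 8, 2021), E (Jun 28, 2021), B (Dec 1, 2021), A (Jul 16, 2022), F (Aug 26, 2022).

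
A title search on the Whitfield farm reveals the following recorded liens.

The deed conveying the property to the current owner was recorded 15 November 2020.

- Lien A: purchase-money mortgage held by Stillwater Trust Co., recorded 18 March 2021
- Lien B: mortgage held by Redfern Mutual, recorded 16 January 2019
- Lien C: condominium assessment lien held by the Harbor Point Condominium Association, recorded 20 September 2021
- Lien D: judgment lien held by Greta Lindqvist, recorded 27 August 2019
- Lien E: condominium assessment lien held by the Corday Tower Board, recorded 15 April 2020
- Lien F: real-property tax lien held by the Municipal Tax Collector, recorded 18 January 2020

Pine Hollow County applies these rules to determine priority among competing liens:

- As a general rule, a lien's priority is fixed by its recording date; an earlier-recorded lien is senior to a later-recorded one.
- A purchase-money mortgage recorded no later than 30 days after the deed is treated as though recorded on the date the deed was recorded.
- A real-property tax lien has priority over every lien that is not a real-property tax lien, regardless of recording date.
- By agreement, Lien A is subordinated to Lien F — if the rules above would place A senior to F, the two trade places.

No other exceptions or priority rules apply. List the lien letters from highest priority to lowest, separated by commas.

Effective dates after the stated exceptions: A was recorded 123 days after the deed, outside the 30-day window, so it keeps its recording date.
F is a real-property tax lien, so it outranks all other liens regardless of date.
Remaining liens by effective date: B (16 January 2019), D (27 August 2019), E (15 April 2020), A (18 March 2021), C (20 September 2021).
A already ranks below F; the subordination has no effect.

F, B, D, E, A, C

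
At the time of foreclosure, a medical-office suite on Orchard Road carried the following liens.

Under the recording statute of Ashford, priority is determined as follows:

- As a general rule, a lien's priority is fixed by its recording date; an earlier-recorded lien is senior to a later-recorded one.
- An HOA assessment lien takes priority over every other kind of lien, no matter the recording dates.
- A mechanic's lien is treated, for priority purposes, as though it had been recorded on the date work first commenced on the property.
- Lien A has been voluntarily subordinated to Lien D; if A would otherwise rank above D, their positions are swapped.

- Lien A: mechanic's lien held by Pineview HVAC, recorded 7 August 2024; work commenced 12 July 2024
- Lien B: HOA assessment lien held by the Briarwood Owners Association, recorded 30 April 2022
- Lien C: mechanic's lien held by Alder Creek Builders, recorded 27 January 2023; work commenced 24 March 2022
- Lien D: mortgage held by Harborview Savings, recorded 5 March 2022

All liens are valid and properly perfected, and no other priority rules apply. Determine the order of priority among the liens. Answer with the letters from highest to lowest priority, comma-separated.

B, D, C, A

First, effective dates: A is treated as recorded 12 July 2024, the work-commencement date; C is treated as recorded 24 March 2022, the work-commencement date.
B is an HOA assessment lien, so it outranks all other liens regardless of date.
Remaining liens by effective date: D (5 March 2022), C (24 March 2022), A (12 July 2024).
Since A is not senior to D, the subordination leaves the order unchanged.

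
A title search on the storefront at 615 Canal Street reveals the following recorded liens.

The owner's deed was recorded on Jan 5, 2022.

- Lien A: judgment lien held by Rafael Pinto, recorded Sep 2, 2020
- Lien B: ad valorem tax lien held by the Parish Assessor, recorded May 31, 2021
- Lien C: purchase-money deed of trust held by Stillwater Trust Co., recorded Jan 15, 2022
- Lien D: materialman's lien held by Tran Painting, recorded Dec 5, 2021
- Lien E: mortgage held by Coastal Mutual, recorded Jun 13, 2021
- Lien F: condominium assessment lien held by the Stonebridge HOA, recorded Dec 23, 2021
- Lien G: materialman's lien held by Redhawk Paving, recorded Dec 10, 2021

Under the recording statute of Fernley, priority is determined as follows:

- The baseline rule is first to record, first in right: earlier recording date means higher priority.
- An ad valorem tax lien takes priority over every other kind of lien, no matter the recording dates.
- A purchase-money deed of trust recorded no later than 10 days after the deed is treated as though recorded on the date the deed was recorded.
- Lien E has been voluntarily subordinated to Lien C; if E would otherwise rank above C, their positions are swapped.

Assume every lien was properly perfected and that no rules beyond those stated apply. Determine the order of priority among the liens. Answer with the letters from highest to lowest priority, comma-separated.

Effective dates: C's effective date is the deed date, Jan 5, 2022.
As an ad valorem tax lien, B is senior to every other lien.
Remaining liens by effective date: A (Sep 2, 2020), E (Jun 13, 2021), D (Dec 5, 2021), G (Dec 10, 2021), F (Dec 23, 2021), C (Jan 5, 2022).
E is senior to C before the subordination, so the two trade places.

B, A, C, D, G, F, E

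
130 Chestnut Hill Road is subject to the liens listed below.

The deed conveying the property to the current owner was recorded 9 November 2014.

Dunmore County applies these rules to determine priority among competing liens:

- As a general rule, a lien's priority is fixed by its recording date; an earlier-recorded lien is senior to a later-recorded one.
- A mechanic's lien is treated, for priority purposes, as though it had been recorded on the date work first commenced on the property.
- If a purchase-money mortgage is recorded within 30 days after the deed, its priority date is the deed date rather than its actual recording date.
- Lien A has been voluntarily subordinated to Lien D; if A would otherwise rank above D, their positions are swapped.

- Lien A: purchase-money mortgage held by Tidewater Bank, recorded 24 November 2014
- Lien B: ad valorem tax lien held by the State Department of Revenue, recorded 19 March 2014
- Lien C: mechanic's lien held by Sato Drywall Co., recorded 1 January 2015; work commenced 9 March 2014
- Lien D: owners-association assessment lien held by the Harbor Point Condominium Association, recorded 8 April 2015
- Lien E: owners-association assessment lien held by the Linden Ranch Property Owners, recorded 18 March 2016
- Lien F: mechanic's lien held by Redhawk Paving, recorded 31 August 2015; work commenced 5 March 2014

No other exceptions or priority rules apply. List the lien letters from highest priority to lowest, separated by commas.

F, C, B, D, A, E

Effective dates after the stated exceptions: A's effective date is the deed date, 9 November 2014; C relates back to 9 March 2014 (work commenced); F relates back to 5 March 2014 (work commenced).
Sorted by effective date: F (5 March 2014), C (9 March 2014), B (19 March 2014), A (9 November 2014), D (8 April 2015), E (18 March 2016).
A would otherwise be senior to D, so under the subordination agreement A and D exchange positions.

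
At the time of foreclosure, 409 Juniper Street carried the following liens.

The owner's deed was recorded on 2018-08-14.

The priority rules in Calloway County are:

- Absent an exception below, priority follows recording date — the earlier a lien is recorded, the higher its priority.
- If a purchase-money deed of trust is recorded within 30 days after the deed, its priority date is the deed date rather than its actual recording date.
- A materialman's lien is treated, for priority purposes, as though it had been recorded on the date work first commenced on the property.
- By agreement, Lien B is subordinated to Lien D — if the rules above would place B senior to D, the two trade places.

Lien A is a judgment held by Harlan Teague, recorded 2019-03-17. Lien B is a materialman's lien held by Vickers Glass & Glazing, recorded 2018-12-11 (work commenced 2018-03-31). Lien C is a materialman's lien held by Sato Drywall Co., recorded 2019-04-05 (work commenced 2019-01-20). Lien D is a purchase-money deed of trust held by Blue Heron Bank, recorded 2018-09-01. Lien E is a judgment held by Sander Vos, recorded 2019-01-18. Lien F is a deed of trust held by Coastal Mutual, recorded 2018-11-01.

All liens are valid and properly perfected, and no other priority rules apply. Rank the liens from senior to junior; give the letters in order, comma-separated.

D, B, F, E, C, A

Effective dates after the stated exceptions: B's effective date is 2018-03-31, when work began; C is treated as recorded 2019-01-20, the work-commencement date; D's effective date is the deed date, 2018-08-14.
By effective date, earliest first: B (2018-03-31), D (2018-08-14), F (2018-11-01), E (2019-01-18), C (2019-01-20), A (2019-03-17).
B is senior to D before the subordination, so the two trade places.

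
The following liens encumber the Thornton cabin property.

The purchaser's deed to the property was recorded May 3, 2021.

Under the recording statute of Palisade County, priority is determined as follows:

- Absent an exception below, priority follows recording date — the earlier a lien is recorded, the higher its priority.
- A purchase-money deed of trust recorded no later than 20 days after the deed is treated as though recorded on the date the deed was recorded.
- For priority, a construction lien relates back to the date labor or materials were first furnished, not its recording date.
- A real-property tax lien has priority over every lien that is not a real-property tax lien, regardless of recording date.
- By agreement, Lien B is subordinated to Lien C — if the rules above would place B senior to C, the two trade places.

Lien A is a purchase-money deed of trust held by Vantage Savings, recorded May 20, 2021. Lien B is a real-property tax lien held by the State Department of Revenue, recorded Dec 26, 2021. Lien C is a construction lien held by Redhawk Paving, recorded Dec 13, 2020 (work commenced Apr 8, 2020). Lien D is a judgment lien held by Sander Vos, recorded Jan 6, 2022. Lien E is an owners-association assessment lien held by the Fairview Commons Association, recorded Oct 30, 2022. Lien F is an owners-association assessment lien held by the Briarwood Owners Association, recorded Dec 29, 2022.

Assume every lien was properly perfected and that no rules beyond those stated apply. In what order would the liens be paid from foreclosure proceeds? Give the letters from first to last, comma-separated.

C, B, A, D, E, F

Effective dates: A was recorded within the 20-day window, so its effective date is the deed date May 3, 2021; C relates back to Apr 8, 2020 (work commenced).
B is a real-property tax lien, so it outranks all other liens regardless of date.
Remaining liens by effective date: C (Apr 8, 2020), A (May 3, 2021), D (Jan 6, 2022), E (Oct 30, 2022), F (Dec 29, 2022).
Because B would otherwise rank above C, the subordination swaps them.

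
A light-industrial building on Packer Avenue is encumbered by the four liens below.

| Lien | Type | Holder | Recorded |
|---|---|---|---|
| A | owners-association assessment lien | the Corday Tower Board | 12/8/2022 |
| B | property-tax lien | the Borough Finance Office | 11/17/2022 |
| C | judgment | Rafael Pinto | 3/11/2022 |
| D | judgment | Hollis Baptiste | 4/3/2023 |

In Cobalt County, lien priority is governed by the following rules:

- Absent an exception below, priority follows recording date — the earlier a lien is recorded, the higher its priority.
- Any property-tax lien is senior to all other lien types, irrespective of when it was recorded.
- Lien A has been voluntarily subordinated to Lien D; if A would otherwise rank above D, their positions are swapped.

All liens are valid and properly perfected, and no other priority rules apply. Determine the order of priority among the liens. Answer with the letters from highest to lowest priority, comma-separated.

B, C, D, A

B is a property-tax lien, so it outranks all other liens regardless of date.
Among the remaining liens, by effective date: C (3/11/2022), A (12/8/2022), D (4/3/2023).
The subordination applies — A was senior to D — so A and D swap.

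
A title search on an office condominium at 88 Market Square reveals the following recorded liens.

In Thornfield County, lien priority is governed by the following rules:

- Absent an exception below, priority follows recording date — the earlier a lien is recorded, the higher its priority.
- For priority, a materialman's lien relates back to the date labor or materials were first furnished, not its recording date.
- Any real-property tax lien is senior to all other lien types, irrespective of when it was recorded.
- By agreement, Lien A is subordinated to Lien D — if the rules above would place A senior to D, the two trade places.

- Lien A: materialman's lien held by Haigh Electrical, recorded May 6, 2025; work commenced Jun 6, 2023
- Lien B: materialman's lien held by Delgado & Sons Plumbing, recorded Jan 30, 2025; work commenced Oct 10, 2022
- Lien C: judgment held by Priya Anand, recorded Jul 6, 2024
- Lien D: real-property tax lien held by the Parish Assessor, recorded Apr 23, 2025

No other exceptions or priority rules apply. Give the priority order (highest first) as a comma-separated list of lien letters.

D, B, A, C

First, effective dates: A is treated as recorded Jun 6, 2023, the work-commencement date; B's effective date is Oct 10, 2022, when work began.
As a real-property tax lien, D is senior to every other lien.
Among the remaining liens, by effective date: B (Oct 10, 2022), A (Jun 6, 2023), C (Jul 6, 2024).
Since A is not senior to D, the subordination leaves the order unchanged.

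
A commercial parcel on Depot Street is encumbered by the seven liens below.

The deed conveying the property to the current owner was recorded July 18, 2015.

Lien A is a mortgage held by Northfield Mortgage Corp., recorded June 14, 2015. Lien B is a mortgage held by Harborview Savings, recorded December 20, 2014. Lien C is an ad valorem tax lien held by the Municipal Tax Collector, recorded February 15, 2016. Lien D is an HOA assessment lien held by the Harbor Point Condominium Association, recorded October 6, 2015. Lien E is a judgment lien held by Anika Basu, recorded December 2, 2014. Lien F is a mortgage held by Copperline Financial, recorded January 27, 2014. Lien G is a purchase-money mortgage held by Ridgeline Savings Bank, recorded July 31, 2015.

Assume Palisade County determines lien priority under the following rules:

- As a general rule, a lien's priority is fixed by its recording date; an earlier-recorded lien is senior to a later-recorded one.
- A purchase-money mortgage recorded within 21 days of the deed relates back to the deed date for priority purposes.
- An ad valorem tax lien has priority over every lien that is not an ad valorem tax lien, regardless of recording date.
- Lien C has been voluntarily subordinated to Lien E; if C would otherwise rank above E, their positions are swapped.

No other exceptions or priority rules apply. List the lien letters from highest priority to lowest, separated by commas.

E, F, C, B, A, G, D

Effective dates: G was recorded within the 21-day window, so its effective date is the deed date July 18, 2015.
C, as an ad valorem tax lien, has superpriority and ranks first.
The other liens, earliest effective date first: F (January 27, 2014), E (December 2, 2014), B (December 20, 2014), A (June 14, 2015), G (July 18, 2015), D (October 6, 2015).
The subordination applies — C was senior to E — so C and E swap.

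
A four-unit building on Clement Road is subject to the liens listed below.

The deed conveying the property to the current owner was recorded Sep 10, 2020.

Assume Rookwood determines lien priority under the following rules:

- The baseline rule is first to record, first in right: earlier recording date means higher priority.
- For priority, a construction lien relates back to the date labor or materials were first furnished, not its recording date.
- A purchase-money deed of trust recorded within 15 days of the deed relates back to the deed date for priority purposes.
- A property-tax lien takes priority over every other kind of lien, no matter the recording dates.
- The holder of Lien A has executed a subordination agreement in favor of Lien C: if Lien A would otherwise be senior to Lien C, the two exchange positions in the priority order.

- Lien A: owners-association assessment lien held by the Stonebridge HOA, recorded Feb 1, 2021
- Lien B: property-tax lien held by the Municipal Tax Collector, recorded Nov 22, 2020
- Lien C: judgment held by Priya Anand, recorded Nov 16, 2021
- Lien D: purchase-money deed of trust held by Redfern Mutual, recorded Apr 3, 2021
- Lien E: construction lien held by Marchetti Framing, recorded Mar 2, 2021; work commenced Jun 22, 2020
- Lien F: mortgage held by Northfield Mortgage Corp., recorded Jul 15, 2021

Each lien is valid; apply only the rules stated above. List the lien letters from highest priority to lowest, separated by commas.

B, E, C, D, F, A

Effective dates: D missed the 15-day window (205 days after the deed), so its recording date stands; E's effective date is Jun 22, 2020, when work began.
B is a property-tax lien and takes priority over every other lien.
Remaining liens by effective date: E (Jun 22, 2020), A (Feb 1, 2021), D (Apr 3, 2021), F (Jul 15, 2021), C (Nov 16, 2021).
Because A would otherwise rank above C, the subordination swaps them.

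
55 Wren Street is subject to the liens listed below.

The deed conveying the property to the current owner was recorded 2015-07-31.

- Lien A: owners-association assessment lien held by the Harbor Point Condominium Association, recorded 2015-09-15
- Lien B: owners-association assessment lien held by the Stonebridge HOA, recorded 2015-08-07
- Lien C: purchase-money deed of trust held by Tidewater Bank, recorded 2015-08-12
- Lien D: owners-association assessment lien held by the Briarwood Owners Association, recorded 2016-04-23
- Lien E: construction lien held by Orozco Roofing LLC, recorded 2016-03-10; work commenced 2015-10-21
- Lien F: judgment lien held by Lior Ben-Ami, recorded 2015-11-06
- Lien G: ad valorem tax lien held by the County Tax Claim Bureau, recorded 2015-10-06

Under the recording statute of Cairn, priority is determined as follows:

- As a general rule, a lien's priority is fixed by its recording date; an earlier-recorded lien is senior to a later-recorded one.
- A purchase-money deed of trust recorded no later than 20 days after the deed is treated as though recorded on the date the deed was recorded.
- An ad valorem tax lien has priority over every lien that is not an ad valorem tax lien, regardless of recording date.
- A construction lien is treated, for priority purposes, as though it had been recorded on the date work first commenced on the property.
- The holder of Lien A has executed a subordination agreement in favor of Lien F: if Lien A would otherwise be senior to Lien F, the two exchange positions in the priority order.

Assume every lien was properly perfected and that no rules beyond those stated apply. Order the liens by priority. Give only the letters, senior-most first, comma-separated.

G, C, B, F, E, A, D

First, effective dates: C relates back to the deed date 2015-07-31; E relates back to 2015-10-21 (work commenced).
G is an ad valorem tax lien, so it outranks all other liens regardless of date.
The other liens, earliest effective date first: C (2015-07-31), B (2015-08-07), A (2015-09-15), E (2015-10-21), F (2015-11-06), D (2016-04-23).
A would otherwise be senior to F, so under the subordination agreement A and F exchange positions.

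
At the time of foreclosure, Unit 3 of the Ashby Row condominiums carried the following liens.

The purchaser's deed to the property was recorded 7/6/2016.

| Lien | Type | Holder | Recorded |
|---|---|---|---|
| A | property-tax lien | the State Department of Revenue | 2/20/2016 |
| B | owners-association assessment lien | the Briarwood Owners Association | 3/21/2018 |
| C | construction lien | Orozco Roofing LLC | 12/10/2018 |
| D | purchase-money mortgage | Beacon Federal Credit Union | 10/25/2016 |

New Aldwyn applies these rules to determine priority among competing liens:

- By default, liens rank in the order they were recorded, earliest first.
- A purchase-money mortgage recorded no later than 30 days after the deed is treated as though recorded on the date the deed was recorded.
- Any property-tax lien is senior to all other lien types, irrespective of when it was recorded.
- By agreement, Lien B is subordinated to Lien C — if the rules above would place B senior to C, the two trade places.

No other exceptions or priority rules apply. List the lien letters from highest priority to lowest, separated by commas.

A, D, C, B

First, effective dates: D was recorded 111 days after the deed — beyond 30 days — so no relation-back applies.
A is a property-tax lien, so it outranks all other liens regardless of date.
Remaining liens by effective date: D (10/25/2016), B (3/21/2018), C (12/10/2018).
B is senior to C before the subordination, so the two trade places.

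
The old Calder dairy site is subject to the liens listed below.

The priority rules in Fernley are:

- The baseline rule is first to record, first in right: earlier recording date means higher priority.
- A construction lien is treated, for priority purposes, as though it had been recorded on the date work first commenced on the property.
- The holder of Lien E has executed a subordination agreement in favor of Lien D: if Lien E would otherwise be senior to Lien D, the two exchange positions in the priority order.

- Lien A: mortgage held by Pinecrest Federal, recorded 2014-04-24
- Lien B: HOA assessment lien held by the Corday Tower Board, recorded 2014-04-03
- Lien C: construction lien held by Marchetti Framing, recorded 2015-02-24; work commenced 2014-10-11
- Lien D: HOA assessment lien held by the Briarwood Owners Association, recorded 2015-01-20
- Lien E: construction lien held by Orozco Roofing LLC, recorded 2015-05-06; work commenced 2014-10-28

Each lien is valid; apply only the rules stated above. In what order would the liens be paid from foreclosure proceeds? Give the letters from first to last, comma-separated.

Effective dates after the stated exceptions: C relates back to 2014-10-11 (work commenced); E is treated as recorded 2014-10-28, the work-commencement date.
By effective date, earliest first: B (2014-04-03), A (2014-04-24), C (2014-10-11), E (2014-10-28), D (2015-01-20).
E would otherwise be senior to D, so under the subordination agreement E and D exchange positions.

B, A, C, D, E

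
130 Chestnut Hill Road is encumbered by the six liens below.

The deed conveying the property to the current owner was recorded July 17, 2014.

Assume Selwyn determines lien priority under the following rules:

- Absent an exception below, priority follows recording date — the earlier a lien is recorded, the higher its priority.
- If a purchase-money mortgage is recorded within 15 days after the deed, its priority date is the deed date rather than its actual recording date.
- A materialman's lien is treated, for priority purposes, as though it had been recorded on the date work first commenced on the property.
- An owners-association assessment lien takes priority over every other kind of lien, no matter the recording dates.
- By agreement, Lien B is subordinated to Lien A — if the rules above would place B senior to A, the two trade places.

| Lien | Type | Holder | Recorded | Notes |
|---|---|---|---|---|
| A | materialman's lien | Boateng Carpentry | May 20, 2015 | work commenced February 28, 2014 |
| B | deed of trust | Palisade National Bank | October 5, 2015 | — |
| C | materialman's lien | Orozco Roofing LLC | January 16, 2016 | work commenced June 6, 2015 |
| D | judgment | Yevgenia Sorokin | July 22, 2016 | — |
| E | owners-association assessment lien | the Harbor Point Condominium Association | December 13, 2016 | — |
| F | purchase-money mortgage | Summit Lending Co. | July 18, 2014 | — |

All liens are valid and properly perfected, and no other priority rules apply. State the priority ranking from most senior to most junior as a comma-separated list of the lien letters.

First, effective dates: A is treated as recorded February 28, 2014, the work-commencement date; C is treated as recorded June 6, 2015, the work-commencement date; F relates back to the deed date July 17, 2014.
E is an owners-association assessment lien and takes priority over every other lien.
Ordering the rest by effective date: A (February 28, 2014), F (July 17, 2014), C (June 6, 2015), B (October 5, 2015), D (July 22, 2016).
B is already junior to A, so the subordination agreement changes nothing.

E, A, F, C, B, D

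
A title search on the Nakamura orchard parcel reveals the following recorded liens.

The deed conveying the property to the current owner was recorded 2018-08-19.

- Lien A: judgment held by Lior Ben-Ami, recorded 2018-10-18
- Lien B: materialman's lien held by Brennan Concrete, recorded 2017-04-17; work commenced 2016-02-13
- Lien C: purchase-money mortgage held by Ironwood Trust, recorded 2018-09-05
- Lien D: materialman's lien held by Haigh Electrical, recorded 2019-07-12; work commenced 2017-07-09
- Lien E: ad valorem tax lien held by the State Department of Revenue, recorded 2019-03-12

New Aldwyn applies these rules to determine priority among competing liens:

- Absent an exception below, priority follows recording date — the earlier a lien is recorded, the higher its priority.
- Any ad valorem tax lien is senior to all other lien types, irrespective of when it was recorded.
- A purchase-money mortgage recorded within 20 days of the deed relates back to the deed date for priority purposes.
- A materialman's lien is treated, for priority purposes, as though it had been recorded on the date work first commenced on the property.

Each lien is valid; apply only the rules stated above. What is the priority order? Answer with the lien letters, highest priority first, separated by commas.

E, B, D, C, A

First, effective dates: B relates back to 2016-02-13 (work commenced); C's effective date is the deed date, 2018-08-19; D relates back to 2017-07-09 (work commenced).
E is an ad valorem tax lien, so it outranks all other liens regardless of date.
Remaining liens by effective date: B (2016-02-13), D (2017-07-09), C (2018-08-19), A (2018-10-18).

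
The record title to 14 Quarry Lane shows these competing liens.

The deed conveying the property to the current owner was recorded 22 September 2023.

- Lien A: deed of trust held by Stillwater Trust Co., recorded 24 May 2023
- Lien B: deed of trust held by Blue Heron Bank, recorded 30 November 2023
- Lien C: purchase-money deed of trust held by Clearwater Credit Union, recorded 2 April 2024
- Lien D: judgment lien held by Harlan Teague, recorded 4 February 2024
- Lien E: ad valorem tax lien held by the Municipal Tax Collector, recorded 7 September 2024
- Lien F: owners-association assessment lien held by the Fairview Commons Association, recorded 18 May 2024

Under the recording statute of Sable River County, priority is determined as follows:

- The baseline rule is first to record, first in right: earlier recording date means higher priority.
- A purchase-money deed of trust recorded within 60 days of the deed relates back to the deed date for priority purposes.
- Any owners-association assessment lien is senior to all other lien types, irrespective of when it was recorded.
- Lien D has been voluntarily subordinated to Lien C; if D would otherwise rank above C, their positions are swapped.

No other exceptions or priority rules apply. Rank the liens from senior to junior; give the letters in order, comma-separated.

Effective dates: C was recorded 193 days after the deed, outside the 60-day window, so it keeps its recording date.
F, as an owners-association assessment lien, has superpriority and ranks first.
Ordering the rest by effective date: A (24 May 2023), B (30 November 2023), D (4 February 2024), C (2 April 2024), E (7 September 2024).
D is senior to C before the subordination, so the two trade places.

F, A, B, C, D, E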